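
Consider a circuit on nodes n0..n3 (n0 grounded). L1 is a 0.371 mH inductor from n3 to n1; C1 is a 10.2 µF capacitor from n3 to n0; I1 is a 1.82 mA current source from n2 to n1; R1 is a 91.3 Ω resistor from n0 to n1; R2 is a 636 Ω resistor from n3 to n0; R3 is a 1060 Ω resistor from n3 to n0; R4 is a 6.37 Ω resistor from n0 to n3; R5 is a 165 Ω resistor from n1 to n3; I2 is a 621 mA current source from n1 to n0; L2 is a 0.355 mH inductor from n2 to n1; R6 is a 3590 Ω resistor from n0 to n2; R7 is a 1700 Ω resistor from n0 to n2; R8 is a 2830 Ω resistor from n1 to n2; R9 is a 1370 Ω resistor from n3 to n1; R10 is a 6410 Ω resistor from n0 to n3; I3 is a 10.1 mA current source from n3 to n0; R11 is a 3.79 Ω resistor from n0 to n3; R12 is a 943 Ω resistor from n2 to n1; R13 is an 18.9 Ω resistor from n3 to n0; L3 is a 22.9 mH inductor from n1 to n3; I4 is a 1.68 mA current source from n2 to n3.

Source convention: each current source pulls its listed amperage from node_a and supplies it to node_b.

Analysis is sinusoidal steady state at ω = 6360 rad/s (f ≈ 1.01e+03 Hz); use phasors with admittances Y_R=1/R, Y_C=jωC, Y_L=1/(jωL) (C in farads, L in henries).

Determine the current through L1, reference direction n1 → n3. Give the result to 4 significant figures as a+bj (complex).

-0.5970+0.02345j A

MNA unknowns: 3 node voltages V₁..V_3
L1: Y=0.000-0.4238j on G[3,1]
C1: Y=0.000+0.06487j on G[3,0]
I1: z[2]−=0.00182, z[1]+=0.00182
R1: Y=0.01095+0.000j on G[0,1]
R2: Y=0.001572+0.000j on G[3,0]
R3: Y=0.0009434+0.000j on G[3,0]
R4: Y=0.1570+0.000j on G[0,3]
R5: Y=0.006061+0.000j on G[1,3]
I2: z[1]−=0.621, z[0]+=0.621
L2: Y=0.000-0.4429j on G[2,1]
R6: Y=0.0002786+0.000j on G[0,2]
R7: Y=0.0005882+0.000j on G[0,2]
R8: Y=0.0003534+0.000j on G[1,2]
R9: Y=0.0007299+0.000j on G[3,1]
R10: Y=0.0001560+0.000j on G[0,3]
I3: z[3]−=0.0101, z[0]+=0.0101
R11: Y=0.2639+0.000j on G[0,3]
R12: Y=0.001060+0.000j on G[2,1]
R13: Y=0.05291+0.000j on G[3,0]
L3: Y=0.000-0.006866j on G[1,3]
I4: z[2]−=0.00168, z[3]+=0.00168
solve → V1=-1.320-1.207j, V2=-1.322-1.212j, V3=-1.264+0.2021j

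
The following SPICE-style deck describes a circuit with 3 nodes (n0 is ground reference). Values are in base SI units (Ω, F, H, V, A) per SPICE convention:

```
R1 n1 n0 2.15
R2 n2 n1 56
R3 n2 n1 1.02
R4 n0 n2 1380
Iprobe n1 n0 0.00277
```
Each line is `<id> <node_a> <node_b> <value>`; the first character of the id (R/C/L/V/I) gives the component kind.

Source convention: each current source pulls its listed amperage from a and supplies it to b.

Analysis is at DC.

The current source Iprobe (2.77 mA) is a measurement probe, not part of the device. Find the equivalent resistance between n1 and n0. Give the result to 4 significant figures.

R_eq = 2.147 Ω

MNA unknowns: 2 node voltages V₁..V_2
R1: Y=0.4651 on G[1,0]
R2: Y=0.01786 on G[2,1]
R3: Y=0.9804 on G[2,1]
R4: Y=0.0007246 on G[0,2]
Iprobe: z[1]−=0.00277, z[0]+=0.00277
solve → V1=-0.005946, V2=-0.005942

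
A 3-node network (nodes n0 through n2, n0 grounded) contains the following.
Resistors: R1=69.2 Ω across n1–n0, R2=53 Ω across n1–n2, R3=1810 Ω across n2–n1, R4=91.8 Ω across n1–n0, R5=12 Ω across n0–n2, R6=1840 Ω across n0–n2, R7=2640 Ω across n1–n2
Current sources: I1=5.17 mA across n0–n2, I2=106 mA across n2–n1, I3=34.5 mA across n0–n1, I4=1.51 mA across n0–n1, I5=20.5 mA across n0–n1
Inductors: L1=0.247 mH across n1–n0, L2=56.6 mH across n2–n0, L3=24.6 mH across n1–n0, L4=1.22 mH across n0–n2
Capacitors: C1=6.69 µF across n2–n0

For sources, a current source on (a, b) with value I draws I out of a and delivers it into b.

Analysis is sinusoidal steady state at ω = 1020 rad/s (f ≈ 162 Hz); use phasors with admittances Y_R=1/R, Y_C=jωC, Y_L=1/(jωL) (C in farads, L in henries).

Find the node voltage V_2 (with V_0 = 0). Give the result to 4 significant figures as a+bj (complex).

-0.01649-0.1217j V

MNA unknowns: 2 node voltages V₁..V_2
R1: Y=0.01445+0.000j on G[1,0]
R2: Y=0.01887+0.000j on G[1,2]
R3: Y=0.0005525+0.000j on G[2,1]
R4: Y=0.01089+0.000j on G[1,0]
I1: z[0]−=0.00517, z[2]+=0.00517
I2: z[2]−=0.106, z[1]+=0.106
R5: Y=0.08333+0.000j on G[0,2]
I3: z[0]−=0.0345, z[1]+=0.0345
I4: z[0]−=0.00151, z[1]+=0.00151
R6: Y=0.0005435+0.000j on G[0,2]
L1: Y=0.000-3.969j on G[1,0]
L2: Y=0.000-0.01732j on G[2,0]
L3: Y=0.000-0.03985j on G[1,0]
R7: Y=0.0003788+0.000j on G[1,2]
C1: Y=0.000+0.006824j on G[2,0]
L4: Y=0.000-0.8036j on G[0,2]
I5: z[0]−=0.0205, z[1]+=0.0205
solve → V1=0.001057+0.04044j, V2=-0.01649-0.1217j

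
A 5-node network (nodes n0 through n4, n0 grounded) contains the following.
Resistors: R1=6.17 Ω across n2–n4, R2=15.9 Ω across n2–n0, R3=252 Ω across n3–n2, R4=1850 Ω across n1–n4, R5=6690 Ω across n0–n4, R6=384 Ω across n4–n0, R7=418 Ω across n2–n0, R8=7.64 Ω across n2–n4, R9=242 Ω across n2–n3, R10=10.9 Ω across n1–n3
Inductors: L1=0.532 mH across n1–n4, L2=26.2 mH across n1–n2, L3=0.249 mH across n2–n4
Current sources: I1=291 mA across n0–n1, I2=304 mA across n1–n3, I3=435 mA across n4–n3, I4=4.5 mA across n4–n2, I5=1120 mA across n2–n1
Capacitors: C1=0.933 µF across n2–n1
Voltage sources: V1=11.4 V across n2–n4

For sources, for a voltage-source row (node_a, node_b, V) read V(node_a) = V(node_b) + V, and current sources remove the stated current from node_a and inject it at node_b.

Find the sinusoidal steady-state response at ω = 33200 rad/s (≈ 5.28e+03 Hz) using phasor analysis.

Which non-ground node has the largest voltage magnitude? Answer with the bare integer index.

1

Element admittances at ω=33200 rad/s:
  Y(R1) = 0.1621+0.000j S between n2,n4
  Y(L1) = 0.000-0.05662j S between n1,n4
  Y(R2) = 0.06289+0.000j S between n2,n0
  Y(L2) = 0.000-0.001150j S between n1,n2
  I1: injects 0.291 A into n1 (from n0)
  Y(R3) = 0.003968+0.000j S between n3,n2
  Y(R4) = 0.0005405+0.000j S between n1,n4
  I2: injects 0.304 A into n3 (from n1)
  Y(R5) = 0.0001495+0.000j S between n0,n4
  I3: injects 0.435 A into n3 (from n4)
  I4: injects 0.0045 A into n2 (from n4)
  Y(R6) = 0.002604+0.000j S between n4,n0
  Y(R7) = 0.002392+0.000j S between n2,n0
  Y(R8) = 0.1309+0.000j S between n2,n4
  Y(R9) = 0.004132+0.000j S between n2,n3
  Y(L3) = 0.000-0.1210j S between n2,n4
  I5: injects 1.12 A into n1 (from n2)
  Y(C1) = 0.000+0.03098j S between n2,n1
  Y(R10) = 0.09174+0.000j S between n1,n3
  V1: constraint V(n2)−V(n4) = 11.4
Assemble and solve the 5×5 MNA system:
  V(n1)=0.7947+67.61j  V(n2)=4.738+0.000j  V(n3)=8.516+62.12j  V(n4)=-6.662+0.000j
  i(V1)=-6.751+1.765j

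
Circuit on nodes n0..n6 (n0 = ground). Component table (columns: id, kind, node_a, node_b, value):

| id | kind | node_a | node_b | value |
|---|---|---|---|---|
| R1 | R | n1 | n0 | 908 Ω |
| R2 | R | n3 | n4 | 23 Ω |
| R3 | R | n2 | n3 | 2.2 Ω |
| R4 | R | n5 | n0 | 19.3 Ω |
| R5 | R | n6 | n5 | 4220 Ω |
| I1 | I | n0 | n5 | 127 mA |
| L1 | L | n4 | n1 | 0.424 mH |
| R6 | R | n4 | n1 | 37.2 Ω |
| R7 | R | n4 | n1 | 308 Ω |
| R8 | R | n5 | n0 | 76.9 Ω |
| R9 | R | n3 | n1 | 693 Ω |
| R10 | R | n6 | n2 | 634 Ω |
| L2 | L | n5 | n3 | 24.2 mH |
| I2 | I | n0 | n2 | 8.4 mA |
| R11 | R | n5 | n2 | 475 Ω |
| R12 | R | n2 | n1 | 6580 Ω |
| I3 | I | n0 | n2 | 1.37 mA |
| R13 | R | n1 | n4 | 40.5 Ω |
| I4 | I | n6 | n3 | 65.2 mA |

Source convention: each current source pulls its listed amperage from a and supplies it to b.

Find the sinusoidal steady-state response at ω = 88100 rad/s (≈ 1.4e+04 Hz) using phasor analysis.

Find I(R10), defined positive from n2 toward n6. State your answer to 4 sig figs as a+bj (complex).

Element admittances at ω=88100 rad/s:
  Y(R1) = 0.001101+0.000j S between n1,n0
  Y(R2) = 0.04348+0.000j S between n3,n4
  Y(R3) = 0.4545+0.000j S between n2,n3
  Y(R4) = 0.05181+0.000j S between n5,n0
  Y(R5) = 0.0002370+0.000j S between n6,n5
  I1: injects 0.127 A into n5 (from n0)
  Y(L1) = 0.000-0.02677j S between n4,n1
  Y(R6) = 0.02688+0.000j S between n4,n1
  Y(R7) = 0.003247+0.000j S between n4,n1
  Y(R8) = 0.01300+0.000j S between n5,n0
  Y(R9) = 0.001443+0.000j S between n3,n1
  Y(R10) = 0.001577+0.000j S between n6,n2
  Y(L2) = 0.000-0.0004690j S between n5,n3
  I2: injects 0.0084 A into n2 (from n0)
  Y(R11) = 0.002105+0.000j S between n5,n2
  Y(R12) = 0.0001520+0.000j S between n2,n1
  I3: injects 0.00137 A into n2 (from n0)
  Y(R13) = 0.02469+0.000j S between n1,n4
  I4: injects 0.0652 A into n3 (from n6)
Assemble and solve the 6×6 MNA system:
  V(n1)=6.533+0.6059j  V(n2)=6.659+0.6724j  V(n3)=6.786+0.6759j  V(n4)=6.629+0.6631j  V(n5)=1.999-0.01029j  V(n6)=-29.89+0.5832j

0.05764+0.0001406j A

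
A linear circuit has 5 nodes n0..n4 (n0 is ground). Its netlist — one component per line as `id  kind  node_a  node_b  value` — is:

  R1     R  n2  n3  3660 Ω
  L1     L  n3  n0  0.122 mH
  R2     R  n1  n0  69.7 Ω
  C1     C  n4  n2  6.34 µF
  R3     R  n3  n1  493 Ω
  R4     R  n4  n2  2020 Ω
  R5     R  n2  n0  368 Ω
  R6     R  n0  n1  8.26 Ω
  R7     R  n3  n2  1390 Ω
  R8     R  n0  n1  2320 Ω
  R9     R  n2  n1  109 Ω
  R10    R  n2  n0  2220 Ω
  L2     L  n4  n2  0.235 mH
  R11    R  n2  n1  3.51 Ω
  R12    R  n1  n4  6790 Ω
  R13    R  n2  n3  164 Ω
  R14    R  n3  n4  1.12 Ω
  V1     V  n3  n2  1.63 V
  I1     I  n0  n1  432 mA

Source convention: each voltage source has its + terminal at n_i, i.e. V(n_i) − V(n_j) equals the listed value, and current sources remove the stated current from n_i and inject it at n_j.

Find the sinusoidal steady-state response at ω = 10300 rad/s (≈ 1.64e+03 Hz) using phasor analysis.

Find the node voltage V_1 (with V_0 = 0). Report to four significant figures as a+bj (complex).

-0.06316+0.3840j V

Element admittances at ω=10300 rad/s:
  Y(R1) = 0.0002732+0.000j S between n2,n3
  Y(L1) = 0.000-0.7958j S between n3,n0
  Y(R2) = 0.01435+0.000j S between n1,n0
  Y(C1) = 0.000+0.06530j S between n4,n2
  Y(R3) = 0.002028+0.000j S between n3,n1
  Y(R4) = 0.0004950+0.000j S between n4,n2
  Y(R5) = 0.002717+0.000j S between n2,n0
  Y(R6) = 0.1211+0.000j S between n0,n1
  Y(R7) = 0.0007194+0.000j S between n3,n2
  Y(R8) = 0.0004310+0.000j S between n0,n1
  Y(R9) = 0.009174+0.000j S between n2,n1
  Y(R10) = 0.0004505+0.000j S between n2,n0
  Y(L2) = 0.000-0.4131j S between n4,n2
  Y(R11) = 0.2849+0.000j S between n2,n1
  Y(R12) = 0.0001473+0.000j S between n1,n4
  Y(R13) = 0.006098+0.000j S between n2,n3
  Y(R14) = 0.8929+0.000j S between n3,n4
  V1: constraint V(n3)−V(n2) = 1.63
  I1: injects 0.432 A into n1 (from n0)
Assemble and solve the 5×5 MNA system:
  V(n1)=-0.06316+0.3840j  V(n2)=-1.562+0.5599j  V(n3)=0.06778+0.5599j  V(n4)=-0.1475+1.111j
  i(V1)=-0.6496+0.5453j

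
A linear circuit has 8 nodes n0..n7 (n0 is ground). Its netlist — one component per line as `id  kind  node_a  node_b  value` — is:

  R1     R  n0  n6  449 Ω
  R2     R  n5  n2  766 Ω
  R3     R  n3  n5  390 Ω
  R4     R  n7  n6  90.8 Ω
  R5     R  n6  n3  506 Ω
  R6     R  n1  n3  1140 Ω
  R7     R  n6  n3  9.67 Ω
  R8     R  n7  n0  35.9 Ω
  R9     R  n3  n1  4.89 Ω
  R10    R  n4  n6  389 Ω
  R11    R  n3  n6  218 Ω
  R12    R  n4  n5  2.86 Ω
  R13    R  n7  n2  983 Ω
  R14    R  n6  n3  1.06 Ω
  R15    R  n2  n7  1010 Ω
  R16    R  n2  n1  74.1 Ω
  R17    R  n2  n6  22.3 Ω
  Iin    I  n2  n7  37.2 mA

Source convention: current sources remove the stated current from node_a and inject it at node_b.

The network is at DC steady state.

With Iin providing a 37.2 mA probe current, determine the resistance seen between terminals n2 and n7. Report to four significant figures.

Apply KCL at each of the 7 non-ground nodes and solve the resulting linear system.
Node n1: branches {R6, R9, R16} → V_1 = -2.257
Node n2: branches {R2, R13, R15, R16, R17, Iin} → V_2 = -2.754
Node n3: branches {R3, R5, R6, R7, R9, R11, R14} → V_3 = -2.224
Node n4: branches {R10, R12} → V_4 = -2.329
Node n5: branches {R2, R3, R12} → V_5 = -2.329
Node n6: branches {R1, R4, R5, R7, R10, R11, R14, R17} → V_6 = -2.218
Node n7: branches {R4, R8, R13, R15, Iin} → V_7 = 0.1773

R_eq = 78.80 Ω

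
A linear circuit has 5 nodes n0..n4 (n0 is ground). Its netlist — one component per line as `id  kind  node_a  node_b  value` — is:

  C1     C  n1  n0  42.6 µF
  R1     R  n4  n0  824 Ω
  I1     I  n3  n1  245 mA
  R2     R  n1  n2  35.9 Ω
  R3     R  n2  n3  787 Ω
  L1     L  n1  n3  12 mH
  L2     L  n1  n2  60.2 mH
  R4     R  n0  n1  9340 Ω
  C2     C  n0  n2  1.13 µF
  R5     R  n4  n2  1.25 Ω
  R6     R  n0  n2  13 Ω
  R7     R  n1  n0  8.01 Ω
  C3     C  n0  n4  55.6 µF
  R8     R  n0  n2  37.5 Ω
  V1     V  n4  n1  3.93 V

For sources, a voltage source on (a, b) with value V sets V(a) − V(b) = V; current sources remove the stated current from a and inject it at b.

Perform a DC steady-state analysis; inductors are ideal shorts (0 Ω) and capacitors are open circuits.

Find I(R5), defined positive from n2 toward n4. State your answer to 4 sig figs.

Apply KCL at each of the 4 non-ground nodes and solve the resulting linear system.
Node n1: branches {C1, I1, R2, L1, L2, R4, R7, V1} → V_1 = -0.02076
Node n2: branches {R2, R3, L2, C2, R5, R6, R8} → V_2 = -0.02076
Node n3: branches {I1, R3, L1} → V_3 = -0.02076
Node n4: branches {R1, R5, C3, V1} → V_4 = 3.909
Source currents: i(L1)=0.2450, i(L2)=-3.146, i(V1)=-3.149

-3.144 A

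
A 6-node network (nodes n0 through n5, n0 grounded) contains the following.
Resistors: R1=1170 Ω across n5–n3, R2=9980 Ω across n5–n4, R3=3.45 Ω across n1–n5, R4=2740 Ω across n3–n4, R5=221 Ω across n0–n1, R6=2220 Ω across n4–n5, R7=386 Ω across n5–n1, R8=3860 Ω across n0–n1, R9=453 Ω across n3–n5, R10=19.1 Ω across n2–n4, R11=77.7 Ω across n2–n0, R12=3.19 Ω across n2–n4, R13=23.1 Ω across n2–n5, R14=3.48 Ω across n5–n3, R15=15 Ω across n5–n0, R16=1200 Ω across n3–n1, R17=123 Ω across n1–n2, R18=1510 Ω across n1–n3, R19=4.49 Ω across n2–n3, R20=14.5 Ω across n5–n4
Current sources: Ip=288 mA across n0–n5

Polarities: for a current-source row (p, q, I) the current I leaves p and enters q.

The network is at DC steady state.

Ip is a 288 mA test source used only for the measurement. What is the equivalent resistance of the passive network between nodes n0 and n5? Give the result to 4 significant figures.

R_eq = 11.97 Ω

MNA unknowns: 5 node voltages V₁..V_5
R1: Y=0.0008547 on G[5,3]
R2: Y=0.0001002 on G[5,4]
R3: Y=0.2899 on G[1,5]
R4: Y=0.0003650 on G[3,4]
R5: Y=0.004525 on G[0,1]
R6: Y=0.0004505 on G[4,5]
R7: Y=0.002591 on G[5,1]
R8: Y=0.0002591 on G[0,1]
R9: Y=0.002208 on G[3,5]
R10: Y=0.05236 on G[2,4]
R11: Y=0.01287 on G[2,0]
R12: Y=0.3135 on G[2,4]
R13: Y=0.04329 on G[2,5]
R14: Y=0.2874 on G[5,3]
R15: Y=0.06667 on G[5,0]
R16: Y=0.0008333 on G[3,1]
R17: Y=0.008130 on G[1,2]
R18: Y=0.0006623 on G[1,3]
R19: Y=0.2227 on G[2,3]
R20: Y=0.06897 on G[5,4]
Ip: z[0]−=0.288, z[5]+=0.288
solve → V1=3.387, V2=3.266, V3=3.368, V4=3.295, V5=3.446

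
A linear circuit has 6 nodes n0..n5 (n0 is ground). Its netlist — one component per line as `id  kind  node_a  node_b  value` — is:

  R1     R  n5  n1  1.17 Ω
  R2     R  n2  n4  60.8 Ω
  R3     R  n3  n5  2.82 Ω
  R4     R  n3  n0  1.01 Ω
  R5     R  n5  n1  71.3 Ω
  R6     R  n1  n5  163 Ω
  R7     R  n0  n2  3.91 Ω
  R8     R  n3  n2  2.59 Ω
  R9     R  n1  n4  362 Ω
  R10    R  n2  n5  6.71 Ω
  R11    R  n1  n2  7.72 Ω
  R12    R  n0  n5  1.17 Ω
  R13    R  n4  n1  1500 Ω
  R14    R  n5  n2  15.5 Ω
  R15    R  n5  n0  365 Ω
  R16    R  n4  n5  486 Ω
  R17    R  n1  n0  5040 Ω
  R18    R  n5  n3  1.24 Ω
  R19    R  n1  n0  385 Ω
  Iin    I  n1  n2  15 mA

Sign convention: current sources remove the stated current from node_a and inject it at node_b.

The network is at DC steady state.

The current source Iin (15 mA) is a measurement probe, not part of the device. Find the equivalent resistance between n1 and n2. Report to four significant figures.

Apply KCL at each of the 5 non-ground nodes and solve the resulting linear system.
Node n1: branches {R1, R5, R6, R9, R11, R13, R17, R19, Iin} → V_1 = -0.01650
Node n2: branches {R2, R7, R8, R10, R11, R14, Iin} → V_2 = 0.01220
Node n3: branches {R3, R4, R8, R18} → V_3 = 0.0001413
Node n4: branches {R2, R9, R13, R16} → V_4 = 0.006218
Node n5: branches {R1, R3, R5, R6, R10, R12, R14, R15, R16, R18} → V_5 = -0.003749

R_eq = 1.914 Ω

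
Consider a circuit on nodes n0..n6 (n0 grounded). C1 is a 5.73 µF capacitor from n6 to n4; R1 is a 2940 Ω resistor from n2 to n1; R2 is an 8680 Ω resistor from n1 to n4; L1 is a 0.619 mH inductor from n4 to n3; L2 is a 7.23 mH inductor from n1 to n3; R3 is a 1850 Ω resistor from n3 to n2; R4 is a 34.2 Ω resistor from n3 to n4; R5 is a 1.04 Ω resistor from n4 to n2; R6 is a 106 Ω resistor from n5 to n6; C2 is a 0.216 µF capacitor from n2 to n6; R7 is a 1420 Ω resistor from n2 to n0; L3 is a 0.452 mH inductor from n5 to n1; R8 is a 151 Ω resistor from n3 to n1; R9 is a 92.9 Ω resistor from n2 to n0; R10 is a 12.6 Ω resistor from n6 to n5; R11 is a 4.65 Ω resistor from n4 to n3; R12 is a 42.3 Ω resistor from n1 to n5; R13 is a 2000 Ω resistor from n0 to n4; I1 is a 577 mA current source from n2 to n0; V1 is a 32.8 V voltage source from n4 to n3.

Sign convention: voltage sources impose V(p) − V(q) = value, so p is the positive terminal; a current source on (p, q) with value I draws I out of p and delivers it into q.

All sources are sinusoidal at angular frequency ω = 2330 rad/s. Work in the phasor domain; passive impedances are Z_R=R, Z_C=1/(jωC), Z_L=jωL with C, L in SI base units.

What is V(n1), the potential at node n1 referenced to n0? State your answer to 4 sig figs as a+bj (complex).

Apply KCL at each of the 6 non-ground nodes and solve the resulting linear system.
Node n1: branches {R1, R2, L2, L3, R8, R12} → V_1 = -90.04+3.754j
Node n2: branches {R1, R3, R5, C2, R7, R9, I1} → V_2 = -48.21-0.0008362j
Node n3: branches {L1, L2, R3, R4, R8, R11, V1} → V_3 = -80.95+0.01918j
Node n4: branches {C1, R2, L1, R4, R5, R11, R13, V1} → V_4 = -48.15+0.01918j
Node n5: branches {R6, L3, R10, R12} → V_5 = -90.64+3.919j
Node n6: branches {C1, R6, C2, R10} → V_6 = -89.03+10.30j
Source currents: i(V1)=-8.192+22.18j

-90.04+3.754j V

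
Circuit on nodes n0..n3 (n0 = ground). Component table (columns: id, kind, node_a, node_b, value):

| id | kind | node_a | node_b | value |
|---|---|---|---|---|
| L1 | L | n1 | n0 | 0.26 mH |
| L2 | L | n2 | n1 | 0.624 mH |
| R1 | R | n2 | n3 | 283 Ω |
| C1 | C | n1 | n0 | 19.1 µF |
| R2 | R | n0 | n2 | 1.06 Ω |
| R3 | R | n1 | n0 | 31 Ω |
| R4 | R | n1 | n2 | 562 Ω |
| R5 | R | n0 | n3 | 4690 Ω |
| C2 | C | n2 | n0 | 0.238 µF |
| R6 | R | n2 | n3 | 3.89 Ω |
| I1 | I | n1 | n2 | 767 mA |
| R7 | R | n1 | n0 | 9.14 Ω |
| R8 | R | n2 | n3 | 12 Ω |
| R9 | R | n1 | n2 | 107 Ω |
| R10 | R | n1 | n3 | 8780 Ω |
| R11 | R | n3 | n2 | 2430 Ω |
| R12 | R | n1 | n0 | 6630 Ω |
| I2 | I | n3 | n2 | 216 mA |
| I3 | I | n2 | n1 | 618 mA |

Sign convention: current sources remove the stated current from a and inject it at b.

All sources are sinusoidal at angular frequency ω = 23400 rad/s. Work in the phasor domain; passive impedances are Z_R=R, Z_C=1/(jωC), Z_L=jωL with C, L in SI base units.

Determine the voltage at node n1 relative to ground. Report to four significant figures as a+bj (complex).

-0.3551+0.4195j V

Element admittances at ω=23400 rad/s:
  Y(L1) = 0.000-0.1644j S between n1,n0
  Y(L2) = 0.000-0.06849j S between n2,n1
  Y(R1) = 0.003534+0.000j S between n2,n3
  Y(C1) = 0.000+0.4469j S between n1,n0
  Y(R2) = 0.9434+0.000j S between n0,n2
  Y(R3) = 0.03226+0.000j S between n1,n0
  Y(R4) = 0.001779+0.000j S between n1,n2
  Y(R5) = 0.0002132+0.000j S between n0,n3
  Y(C2) = 0.000+0.005569j S between n2,n0
  Y(R6) = 0.2571+0.000j S between n2,n3
  I1: injects 0.767 A into n2 (from n1)
  Y(R7) = 0.1094+0.000j S between n1,n0
  Y(R8) = 0.08333+0.000j S between n2,n3
  Y(R9) = 0.009346+0.000j S between n1,n2
  Y(R10) = 0.0001139+0.000j S between n1,n3
  Y(R11) = 0.0004115+0.000j S between n3,n2
  Y(R12) = 0.0001508+0.000j S between n1,n0
  I2: injects 0.216 A into n2 (from n3)
  I3: injects 0.618 A into n1 (from n2)
Assemble and solve the 3×3 MNA system:
  V(n1)=-0.3551+0.4195j  V(n2)=0.1794+0.04223j  V(n3)=-0.4476+0.04233j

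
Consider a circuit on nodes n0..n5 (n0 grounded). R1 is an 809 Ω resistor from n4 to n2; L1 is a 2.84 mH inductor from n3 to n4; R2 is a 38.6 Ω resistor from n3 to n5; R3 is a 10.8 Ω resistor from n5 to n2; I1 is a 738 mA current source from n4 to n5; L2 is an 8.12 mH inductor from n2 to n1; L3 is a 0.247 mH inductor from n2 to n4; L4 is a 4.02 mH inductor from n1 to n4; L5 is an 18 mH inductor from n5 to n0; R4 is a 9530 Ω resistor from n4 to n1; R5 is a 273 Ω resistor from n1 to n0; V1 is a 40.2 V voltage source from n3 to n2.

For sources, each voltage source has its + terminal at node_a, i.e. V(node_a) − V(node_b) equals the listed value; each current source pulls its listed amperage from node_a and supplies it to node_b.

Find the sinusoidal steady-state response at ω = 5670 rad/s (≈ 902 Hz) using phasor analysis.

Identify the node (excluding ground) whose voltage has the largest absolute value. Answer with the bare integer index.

Element admittances at ω=5670 rad/s:
  Y(R1) = 0.001236+0.000j S between n4,n2
  Y(L1) = 0.000-0.06210j S between n3,n4
  Y(R2) = 0.02591+0.000j S between n3,n5
  Y(R3) = 0.09259+0.000j S between n5,n2
  I1: injects 0.738 A into n5 (from n4)
  Y(L2) = 0.000-0.02172j S between n2,n1
  Y(L3) = 0.000-0.7140j S between n2,n4
  Y(L4) = 0.000-0.04387j S between n1,n4
  Y(L5) = 0.000-0.009798j S between n5,n0
  Y(R4) = 0.0001049+0.000j S between n4,n1
  Y(R5) = 0.003663+0.000j S between n1,n0
  V1: constraint V(n3)−V(n2) = 40.2
Assemble and solve the 6×6 MNA system:
  V(n1)=-10.87+3.943j  V(n2)=-13.21+3.940j  V(n3)=26.99+3.940j  V(n4)=-10.04+3.036j  V(n5)=1.474+4.062j
  i(V1)=-0.7173+2.303j

3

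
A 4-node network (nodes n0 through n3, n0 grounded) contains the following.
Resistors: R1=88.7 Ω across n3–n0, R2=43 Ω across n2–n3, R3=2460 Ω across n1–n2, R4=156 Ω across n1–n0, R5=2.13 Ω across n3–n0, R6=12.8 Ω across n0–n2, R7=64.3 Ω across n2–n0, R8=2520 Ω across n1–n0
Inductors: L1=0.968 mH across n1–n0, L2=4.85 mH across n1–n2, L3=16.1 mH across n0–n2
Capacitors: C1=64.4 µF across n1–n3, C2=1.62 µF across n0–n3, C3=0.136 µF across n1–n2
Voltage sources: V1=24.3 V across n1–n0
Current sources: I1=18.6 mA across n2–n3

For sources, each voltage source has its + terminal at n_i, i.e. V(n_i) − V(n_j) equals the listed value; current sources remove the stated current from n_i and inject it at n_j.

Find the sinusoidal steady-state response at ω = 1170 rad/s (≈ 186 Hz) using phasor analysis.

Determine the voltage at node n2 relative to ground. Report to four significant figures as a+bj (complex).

Element admittances at ω=1170 rad/s:
  Y(R1) = 0.01127+0.000j S between n3,n0
  Y(R2) = 0.02326+0.000j S between n2,n3
  Y(L1) = 0.000-0.8830j S between n1,n0
  Y(R3) = 0.0004065+0.000j S between n1,n2
  Y(L2) = 0.000-0.1762j S between n1,n2
  Y(R4) = 0.006410+0.000j S between n1,n0
  Y(L3) = 0.000-0.05309j S between n0,n2
  Y(C1) = 0.000+0.07535j S between n1,n3
  Y(R5) = 0.4695+0.000j S between n3,n0
  Y(R6) = 0.07812+0.000j S between n0,n2
  Y(C2) = 0.000+0.001895j S between n0,n3
  Y(C3) = 0.000+0.0001591j S between n1,n2
  Y(R7) = 0.01555+0.000j S between n2,n0
  Y(R8) = 0.0003968+0.000j S between n1,n0
  V1: constraint V(n1)−V(n0) = 24.3
  I1: injects 0.0186 A into n3 (from n2)
Assemble and solve the 4×4 MNA system:
  V(n1)=24.30+0.000j  V(n2)=14.58-7.381j  V(n3)=1.186+3.110j
  i(V1)=-1.703+21.42j

14.58-7.381j V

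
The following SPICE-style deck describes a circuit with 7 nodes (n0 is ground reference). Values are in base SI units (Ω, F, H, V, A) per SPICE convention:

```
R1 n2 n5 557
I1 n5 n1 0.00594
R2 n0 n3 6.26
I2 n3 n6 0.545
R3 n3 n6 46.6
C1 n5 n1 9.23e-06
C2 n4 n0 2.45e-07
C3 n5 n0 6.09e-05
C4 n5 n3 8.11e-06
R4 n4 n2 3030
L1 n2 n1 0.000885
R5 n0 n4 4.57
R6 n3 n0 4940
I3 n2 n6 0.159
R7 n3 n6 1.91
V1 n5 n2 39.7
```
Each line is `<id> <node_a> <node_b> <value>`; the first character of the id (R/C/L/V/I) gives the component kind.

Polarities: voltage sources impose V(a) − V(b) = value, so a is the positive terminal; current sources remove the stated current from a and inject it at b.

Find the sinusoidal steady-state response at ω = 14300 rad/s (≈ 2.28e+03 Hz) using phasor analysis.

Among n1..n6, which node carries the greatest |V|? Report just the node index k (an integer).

1

MNA unknowns: 6 node voltages V₁..V_6 plus 1 source current (V1)
R1: Y=0.001795+0.000j on G[2,5]
I1: z[5]−=0.00594, z[1]+=0.00594
R2: Y=0.1597+0.000j on G[0,3]
I2: z[3]−=0.545, z[6]+=0.545
R3: Y=0.02146+0.000j on G[3,6]
C1: Y=0.000+0.1320j on G[5,1]
C2: Y=0.000+0.003503j on G[4,0]
C3: Y=0.000+0.8709j on G[5,0]
C4: Y=0.000+0.1160j on G[5,3]
R4: Y=0.0003300+0.000j on G[4,2]
L1: Y=0.000-0.07902j on G[2,1]
R5: Y=0.2188+0.000j on G[0,4]
R6: Y=0.0002024+0.000j on G[3,0]
I3: z[2]−=0.159, z[6]+=0.159
R7: Y=0.5236+0.000j on G[3,6]
V1: row V5−V2=39.7, i_V1 at 5,2
solve → V1=59.29-0.01156j, V2=-39.63+0.1006j, V3=0.6292-0.4026j, V4=-0.05966+0.001105j, V5=0.07391+0.1006j, V6=1.921-0.4026j
aux → i_V1=0.08353+7.816j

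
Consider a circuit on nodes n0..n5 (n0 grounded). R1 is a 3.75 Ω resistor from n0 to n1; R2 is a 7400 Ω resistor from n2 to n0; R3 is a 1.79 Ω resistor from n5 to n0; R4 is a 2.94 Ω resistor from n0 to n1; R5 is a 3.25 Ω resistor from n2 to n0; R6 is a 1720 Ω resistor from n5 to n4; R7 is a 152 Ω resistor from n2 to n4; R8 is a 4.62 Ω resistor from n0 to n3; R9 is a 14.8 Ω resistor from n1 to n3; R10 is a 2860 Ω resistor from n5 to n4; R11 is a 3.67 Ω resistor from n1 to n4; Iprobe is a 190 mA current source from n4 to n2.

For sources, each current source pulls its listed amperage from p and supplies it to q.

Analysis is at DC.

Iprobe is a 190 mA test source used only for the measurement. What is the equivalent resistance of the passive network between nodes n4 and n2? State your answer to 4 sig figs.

Apply KCL at each of the 5 non-ground nodes and solve the resulting linear system.
Node n1: branches {R1, R4, R9, R11} → V_1 = -0.2722
Node n2: branches {R2, R5, R7, Iprobe} → V_2 = 0.5849
Node n3: branches {R8, R9} → V_3 = -0.06475
Node n4: branches {R6, R7, R10, R11, Iprobe} → V_4 = -0.9297
Node n5: branches {R3, R6, R10} → V_5 = -0.001547

R_eq = 7.972 Ω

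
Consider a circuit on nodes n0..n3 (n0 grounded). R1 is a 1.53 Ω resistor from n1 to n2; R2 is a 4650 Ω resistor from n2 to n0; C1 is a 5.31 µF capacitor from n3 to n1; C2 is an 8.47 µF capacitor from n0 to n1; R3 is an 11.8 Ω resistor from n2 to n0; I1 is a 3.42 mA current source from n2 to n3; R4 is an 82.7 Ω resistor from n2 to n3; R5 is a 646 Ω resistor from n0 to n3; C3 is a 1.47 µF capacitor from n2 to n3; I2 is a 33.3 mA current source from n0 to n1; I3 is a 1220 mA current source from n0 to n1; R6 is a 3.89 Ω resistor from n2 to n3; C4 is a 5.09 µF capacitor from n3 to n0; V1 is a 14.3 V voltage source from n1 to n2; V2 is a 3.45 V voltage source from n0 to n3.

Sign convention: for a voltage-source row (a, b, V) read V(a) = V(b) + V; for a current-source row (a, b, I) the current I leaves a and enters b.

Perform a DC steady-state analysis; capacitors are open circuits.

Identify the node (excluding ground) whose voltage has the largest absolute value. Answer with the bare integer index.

Apply KCL at each of the 3 non-ground nodes and solve the resulting linear system.
Node n1: branches {R1, C1, C2, I2, I3, V1} → V_1 = 15.21
Node n2: branches {R1, R2, R3, I1, R4, C3, R6, V1} → V_2 = 0.9072
Node n3: branches {C1, I1, R4, R5, C3, R6, C4, V2} → V_3 = -3.450
Source currents: i(V1)=-8.093, i(V2)=-1.182

1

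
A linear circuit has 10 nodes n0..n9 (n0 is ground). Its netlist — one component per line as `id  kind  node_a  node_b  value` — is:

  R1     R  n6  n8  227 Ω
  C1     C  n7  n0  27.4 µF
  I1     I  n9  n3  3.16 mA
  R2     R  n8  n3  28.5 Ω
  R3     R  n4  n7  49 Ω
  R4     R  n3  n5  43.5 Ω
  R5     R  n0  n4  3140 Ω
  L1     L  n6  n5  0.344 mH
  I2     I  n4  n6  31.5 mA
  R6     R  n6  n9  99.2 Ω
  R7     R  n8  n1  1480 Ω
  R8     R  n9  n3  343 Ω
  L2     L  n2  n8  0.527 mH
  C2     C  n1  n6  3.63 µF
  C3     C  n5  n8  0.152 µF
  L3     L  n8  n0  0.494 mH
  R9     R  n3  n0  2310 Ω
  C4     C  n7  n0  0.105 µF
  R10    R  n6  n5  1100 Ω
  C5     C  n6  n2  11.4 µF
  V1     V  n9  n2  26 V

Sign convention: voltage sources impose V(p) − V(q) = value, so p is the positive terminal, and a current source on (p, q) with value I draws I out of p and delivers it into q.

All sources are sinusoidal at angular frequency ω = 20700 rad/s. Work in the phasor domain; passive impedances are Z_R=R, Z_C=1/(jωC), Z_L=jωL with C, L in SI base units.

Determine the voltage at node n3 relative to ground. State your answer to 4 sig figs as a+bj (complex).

Apply KCL at each of the 9 non-ground nodes and solve the resulting linear system.
Node n1: branches {R7, C2} → V_1 = -0.09857-1.197j
Node n2: branches {L2, C5, V1} → V_2 = -0.2850+0.1648j
Node n3: branches {I1, R2, R4, R8, R9} → V_3 = 1.178-0.1819j
Node n4: branches {R3, R5, I2} → V_4 = -1.520+0.05364j
Node n5: branches {R4, L1, C3, R10} → V_5 = -0.2488-0.9907j
Node n6: branches {R1, L1, I2, R6, C2, R10, C5} → V_6 = -0.1122-1.196j
Node n7: branches {C1, R3, C4} → V_7 = -3.000e-05+0.05448j
Node n8: branches {R1, R2, R7, L2, C3, L3} → V_8 = -0.0008054+0.3169j
Node n9: branches {I1, R6, R8, V1} → V_9 = 25.72+0.1648j
Source currents: i(V1)=-0.3351-0.01473j

1.178-0.1819j V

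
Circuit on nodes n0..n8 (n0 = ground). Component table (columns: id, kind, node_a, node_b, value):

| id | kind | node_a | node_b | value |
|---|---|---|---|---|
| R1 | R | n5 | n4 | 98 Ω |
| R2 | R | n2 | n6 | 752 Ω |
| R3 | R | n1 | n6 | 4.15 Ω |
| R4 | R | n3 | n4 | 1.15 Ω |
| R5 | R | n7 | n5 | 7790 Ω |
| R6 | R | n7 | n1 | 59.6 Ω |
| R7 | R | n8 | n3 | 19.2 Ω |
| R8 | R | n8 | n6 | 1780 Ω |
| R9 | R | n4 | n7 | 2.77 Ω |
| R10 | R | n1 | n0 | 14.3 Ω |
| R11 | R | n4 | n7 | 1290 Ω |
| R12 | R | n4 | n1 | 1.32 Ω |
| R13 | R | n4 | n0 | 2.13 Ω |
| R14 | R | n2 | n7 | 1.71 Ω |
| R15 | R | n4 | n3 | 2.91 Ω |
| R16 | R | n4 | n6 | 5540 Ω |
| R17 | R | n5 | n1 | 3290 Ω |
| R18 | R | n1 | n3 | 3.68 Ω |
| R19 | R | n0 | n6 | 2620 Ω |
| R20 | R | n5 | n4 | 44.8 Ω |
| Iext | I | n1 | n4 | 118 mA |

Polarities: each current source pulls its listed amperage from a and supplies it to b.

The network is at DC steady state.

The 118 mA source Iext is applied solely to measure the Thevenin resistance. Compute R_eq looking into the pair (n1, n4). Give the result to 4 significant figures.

Element admittances at DC:
  Y(R1) = 0.01020 S between n5,n4
  Y(R2) = 0.001330 S between n2,n6
  Y(R3) = 0.2410 S between n1,n6
  Y(R4) = 0.8696 S between n3,n4
  Y(R5) = 0.0001284 S between n7,n5
  Y(R6) = 0.01678 S between n7,n1
  Y(R7) = 0.05208 S between n8,n3
  Y(R8) = 0.0005618 S between n8,n6
  Y(R9) = 0.3610 S between n4,n7
  Y(R10) = 0.06993 S between n1,n0
  Y(R11) = 0.0007752 S between n4,n7
  Y(R12) = 0.7576 S between n4,n1
  Y(R13) = 0.4695 S between n4,n0
  Y(R14) = 0.5848 S between n2,n7
  Y(R15) = 0.3436 S between n4,n3
  Y(R16) = 0.0001805 S between n4,n6
  Y(R17) = 0.0003040 S between n5,n1
  Y(R18) = 0.2717 S between n1,n3
  Y(R19) = 0.0003817 S between n0,n6
  Y(R20) = 0.02232 S between n5,n4
  Iext: injects 0.118 A into n4 (from n1)
Assemble and solve the 8×8 MNA system:
  V(n1)=-0.09693  V(n2)=0.008971  V(n3)=-0.005912  V(n4)=0.01452  V(n5)=0.01347  V(n6)=-0.09591  V(n7)=0.009209  V(n8)=-0.006872

R_eq = 0.9445 Ω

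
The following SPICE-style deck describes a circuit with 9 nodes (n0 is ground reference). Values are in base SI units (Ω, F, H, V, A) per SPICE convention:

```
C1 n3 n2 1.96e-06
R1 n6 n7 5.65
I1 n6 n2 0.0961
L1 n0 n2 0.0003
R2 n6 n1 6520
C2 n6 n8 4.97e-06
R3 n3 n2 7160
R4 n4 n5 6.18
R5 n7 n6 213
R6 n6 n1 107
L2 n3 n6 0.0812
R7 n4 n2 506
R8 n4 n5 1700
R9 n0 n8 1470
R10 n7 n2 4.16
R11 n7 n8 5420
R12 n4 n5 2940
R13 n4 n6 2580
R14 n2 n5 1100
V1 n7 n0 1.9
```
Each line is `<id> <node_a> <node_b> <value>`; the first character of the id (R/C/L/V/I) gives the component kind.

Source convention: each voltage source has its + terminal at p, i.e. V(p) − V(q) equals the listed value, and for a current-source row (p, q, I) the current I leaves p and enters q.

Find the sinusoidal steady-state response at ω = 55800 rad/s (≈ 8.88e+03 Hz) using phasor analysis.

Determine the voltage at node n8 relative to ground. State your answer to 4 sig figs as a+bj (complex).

1.369+0.003032j V

Apply KCL at each of the 8 non-ground nodes and solve the resulting linear system.
Node n1: branches {R2, R6} → V_1 = 1.369+2.813e-05j
Node n2: branches {C1, I1, L1, R3, R7, R10, R14} → V_2 = 2.164+0.5379j
Node n3: branches {C1, R3, L2} → V_3 = 2.166+0.5389j
Node n4: branches {R4, R7, R8, R12, R13} → V_4 = 2.070+0.4741j
Node n5: branches {R4, R8, R12, R14} → V_5 = 2.071+0.4744j
Node n6: branches {R1, I1, R2, C2, R5, R6, L2, R13} → V_6 = 1.369+2.813e-05j
Node n7: branches {R1, R5, R10, R11, V1} → V_7 = 1.900+0.000j
Node n8: branches {C2, R9, R11} → V_8 = 1.369+0.003032j
Source currents: i(V1)=-0.03306+0.1293j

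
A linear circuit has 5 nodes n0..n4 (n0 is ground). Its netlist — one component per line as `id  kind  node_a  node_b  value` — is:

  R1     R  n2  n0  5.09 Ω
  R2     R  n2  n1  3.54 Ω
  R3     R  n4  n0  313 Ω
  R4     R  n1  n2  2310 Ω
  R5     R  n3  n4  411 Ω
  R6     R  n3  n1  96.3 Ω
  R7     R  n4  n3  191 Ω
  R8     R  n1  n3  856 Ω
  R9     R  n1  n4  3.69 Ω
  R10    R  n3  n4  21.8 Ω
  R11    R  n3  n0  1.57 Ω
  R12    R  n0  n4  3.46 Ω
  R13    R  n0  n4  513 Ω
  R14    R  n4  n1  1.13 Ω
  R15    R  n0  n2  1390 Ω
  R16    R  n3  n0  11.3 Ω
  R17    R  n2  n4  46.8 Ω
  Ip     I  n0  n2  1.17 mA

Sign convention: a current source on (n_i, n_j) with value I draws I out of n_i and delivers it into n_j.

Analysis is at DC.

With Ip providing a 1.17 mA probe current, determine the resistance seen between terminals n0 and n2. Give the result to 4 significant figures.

R_eq = 2.904 Ω

MNA unknowns: 4 node voltages V₁..V_4
R1: Y=0.1965 on G[2,0]
R2: Y=0.2825 on G[2,1]
R3: Y=0.003195 on G[4,0]
R4: Y=0.0004329 on G[1,2]
R5: Y=0.002433 on G[3,4]
R6: Y=0.01038 on G[3,1]
R7: Y=0.005236 on G[4,3]
R8: Y=0.001168 on G[1,3]
R9: Y=0.2710 on G[1,4]
R10: Y=0.04587 on G[3,4]
R11: Y=0.6369 on G[3,0]
R12: Y=0.2890 on G[0,4]
R13: Y=0.001949 on G[0,4]
R14: Y=0.8850 on G[4,1]
R15: Y=0.0007194 on G[0,2]
R16: Y=0.08850 on G[3,0]
R17: Y=0.02137 on G[2,4]
Ip: z[0]−=0.00117, z[2]+=0.00117
solve → V1=0.001781, V2=0.003398, V3=0.0001210, V4=0.001402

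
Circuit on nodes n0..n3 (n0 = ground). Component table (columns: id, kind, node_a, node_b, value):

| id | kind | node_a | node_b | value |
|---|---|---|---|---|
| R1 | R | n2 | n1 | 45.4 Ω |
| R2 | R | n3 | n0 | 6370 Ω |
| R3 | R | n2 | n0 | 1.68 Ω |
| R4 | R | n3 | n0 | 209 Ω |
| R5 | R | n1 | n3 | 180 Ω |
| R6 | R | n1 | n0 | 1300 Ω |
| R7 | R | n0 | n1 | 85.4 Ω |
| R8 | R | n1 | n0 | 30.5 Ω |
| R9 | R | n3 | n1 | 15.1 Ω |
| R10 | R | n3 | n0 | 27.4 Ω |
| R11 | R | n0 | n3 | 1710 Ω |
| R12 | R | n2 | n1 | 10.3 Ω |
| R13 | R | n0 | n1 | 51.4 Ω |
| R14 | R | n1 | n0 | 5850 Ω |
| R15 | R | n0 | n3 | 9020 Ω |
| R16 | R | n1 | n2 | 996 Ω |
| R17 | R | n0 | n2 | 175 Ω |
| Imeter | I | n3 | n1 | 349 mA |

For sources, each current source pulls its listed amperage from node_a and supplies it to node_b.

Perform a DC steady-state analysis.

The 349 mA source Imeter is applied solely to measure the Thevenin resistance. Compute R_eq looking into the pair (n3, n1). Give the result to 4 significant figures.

Apply KCL at each of the 3 non-ground nodes and solve the resulting linear system.
Node n1: branches {R1, R5, R6, R7, R8, R9, R12, R13, R14, R16, Imeter} → V_1 = 0.6739
Node n2: branches {R1, R3, R12, R16, R17} → V_2 = 0.1123
Node n3: branches {R2, R4, R5, R9, R10, R11, R15, Imeter} → V_3 = -2.639

R_eq = 9.493 Ω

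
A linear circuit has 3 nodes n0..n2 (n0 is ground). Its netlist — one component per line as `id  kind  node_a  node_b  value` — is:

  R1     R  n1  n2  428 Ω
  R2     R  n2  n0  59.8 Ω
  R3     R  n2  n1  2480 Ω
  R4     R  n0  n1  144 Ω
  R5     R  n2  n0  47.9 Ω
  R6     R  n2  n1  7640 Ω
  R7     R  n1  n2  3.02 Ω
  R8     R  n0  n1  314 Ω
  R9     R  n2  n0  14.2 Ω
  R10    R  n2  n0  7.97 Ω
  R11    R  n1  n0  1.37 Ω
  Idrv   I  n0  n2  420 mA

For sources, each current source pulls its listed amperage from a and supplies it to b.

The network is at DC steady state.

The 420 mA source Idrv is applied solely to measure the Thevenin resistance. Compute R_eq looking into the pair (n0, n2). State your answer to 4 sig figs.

R_eq = 2.157 Ω

Apply KCL at each of the 2 non-ground nodes and solve the resulting linear system.
Node n1: branches {R1, R3, R4, R6, R7, R8, R11} → V_1 = 0.2817
Node n2: branches {R1, R2, R3, R5, R6, R7, R9, R10, Idrv} → V_2 = 0.9059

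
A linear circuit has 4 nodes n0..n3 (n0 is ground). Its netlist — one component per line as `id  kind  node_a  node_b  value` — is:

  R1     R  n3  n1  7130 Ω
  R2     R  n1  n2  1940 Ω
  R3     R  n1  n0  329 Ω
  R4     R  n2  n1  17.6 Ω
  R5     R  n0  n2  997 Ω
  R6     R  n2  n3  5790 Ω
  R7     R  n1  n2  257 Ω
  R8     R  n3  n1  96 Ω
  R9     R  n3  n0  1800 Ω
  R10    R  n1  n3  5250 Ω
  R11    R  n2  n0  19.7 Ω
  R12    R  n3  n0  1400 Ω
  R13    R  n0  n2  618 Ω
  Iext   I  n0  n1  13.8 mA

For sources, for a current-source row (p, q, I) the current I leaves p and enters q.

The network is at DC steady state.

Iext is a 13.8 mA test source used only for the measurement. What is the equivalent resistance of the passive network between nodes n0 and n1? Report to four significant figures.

MNA unknowns: 3 node voltages V₁..V_3
R1: Y=0.0001403 on G[3,1]
R2: Y=0.0005155 on G[1,2]
R3: Y=0.003040 on G[1,0]
R4: Y=0.05682 on G[2,1]
R5: Y=0.001003 on G[0,2]
R6: Y=0.0001727 on G[2,3]
R7: Y=0.003891 on G[1,2]
R8: Y=0.01042 on G[3,1]
R9: Y=0.0005556 on G[3,0]
R10: Y=0.0001905 on G[1,3]
R11: Y=0.05076 on G[2,0]
R12: Y=0.0007143 on G[3,0]
R13: Y=0.001618 on G[0,2]
Iext: z[0]−=0.0138, z[1]+=0.0138
solve → V1=0.4218, V2=0.2256, V3=0.3751

R_eq = 30.57 Ω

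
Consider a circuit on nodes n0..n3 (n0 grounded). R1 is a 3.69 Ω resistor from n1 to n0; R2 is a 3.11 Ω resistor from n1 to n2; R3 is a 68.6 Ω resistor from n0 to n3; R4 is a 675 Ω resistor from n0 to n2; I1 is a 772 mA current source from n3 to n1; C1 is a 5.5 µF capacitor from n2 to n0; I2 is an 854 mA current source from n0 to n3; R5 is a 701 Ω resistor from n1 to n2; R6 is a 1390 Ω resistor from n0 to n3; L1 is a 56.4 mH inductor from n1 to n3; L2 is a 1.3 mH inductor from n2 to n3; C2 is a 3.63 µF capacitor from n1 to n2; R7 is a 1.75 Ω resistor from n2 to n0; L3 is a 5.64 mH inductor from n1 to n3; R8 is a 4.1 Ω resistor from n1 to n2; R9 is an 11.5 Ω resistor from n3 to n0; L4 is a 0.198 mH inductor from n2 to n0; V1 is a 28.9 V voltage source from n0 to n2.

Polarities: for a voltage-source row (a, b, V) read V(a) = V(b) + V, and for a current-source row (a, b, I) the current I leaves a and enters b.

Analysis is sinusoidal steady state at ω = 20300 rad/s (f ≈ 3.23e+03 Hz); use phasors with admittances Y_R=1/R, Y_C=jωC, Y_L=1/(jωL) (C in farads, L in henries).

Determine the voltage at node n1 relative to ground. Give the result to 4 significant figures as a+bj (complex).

Element admittances at ω=20300 rad/s:
  Y(R1) = 0.2710+0.000j S between n1,n0
  Y(R2) = 0.3215+0.000j S between n1,n2
  Y(R3) = 0.01458+0.000j S between n0,n3
  Y(R4) = 0.001481+0.000j S between n0,n2
  I1: injects 0.772 A into n1 (from n3)
  Y(C1) = 0.000+0.1116j S between n2,n0
  I2: injects 0.854 A into n3 (from n0)
  Y(R5) = 0.001427+0.000j S between n1,n2
  Y(R6) = 0.0007194+0.000j S between n0,n3
  Y(L1) = 0.000-0.0008734j S between n1,n3
  Y(L2) = 0.000-0.03789j S between n2,n3
  Y(C2) = 0.000+0.07369j S between n1,n2
  Y(R7) = 0.5714+0.000j S between n2,n0
  Y(L3) = 0.000-0.008734j S between n1,n3
  Y(R8) = 0.2439+0.000j S between n1,n2
  Y(R9) = 0.08696+0.000j S between n3,n0
  Y(L4) = 0.000-0.2488j S between n2,n0
  V1: constraint V(n0)−V(n2) = 28.9
Assemble and solve the 4×4 MNA system:
  V(n1)=-18.59-1.072j  V(n2)=-28.90+0.000j  V(n3)=-4.183+10.51j
  i(V1)=-22.88+4.748j

-18.59-1.072j V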